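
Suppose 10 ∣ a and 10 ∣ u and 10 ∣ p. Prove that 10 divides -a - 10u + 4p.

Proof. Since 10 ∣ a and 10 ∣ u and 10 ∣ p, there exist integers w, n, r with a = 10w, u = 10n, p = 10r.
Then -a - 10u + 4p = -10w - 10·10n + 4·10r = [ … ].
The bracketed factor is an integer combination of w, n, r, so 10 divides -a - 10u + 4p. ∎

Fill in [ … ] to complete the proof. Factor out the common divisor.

Pull the common 10 out of every term: -10w - 10·10n + 4·10r = 10(-10n + 4r - w).
-10n + 4r - w is an integer, which exhibits the divisibility.

10(-10n + 4r - w)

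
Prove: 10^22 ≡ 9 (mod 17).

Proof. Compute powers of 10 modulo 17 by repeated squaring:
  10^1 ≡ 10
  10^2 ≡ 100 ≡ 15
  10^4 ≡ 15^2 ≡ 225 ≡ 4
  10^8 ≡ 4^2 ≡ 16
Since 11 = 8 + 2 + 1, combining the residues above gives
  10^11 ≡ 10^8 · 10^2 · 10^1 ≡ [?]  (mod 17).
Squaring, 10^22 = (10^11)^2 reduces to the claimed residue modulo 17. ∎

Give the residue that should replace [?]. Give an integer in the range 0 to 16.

3

Multiply the listed residues: 16 · 15 · 10 = 240 → 2400.
Reducing modulo 17: 2400 = 141·17 + 3, so 10^11 ≡ 3.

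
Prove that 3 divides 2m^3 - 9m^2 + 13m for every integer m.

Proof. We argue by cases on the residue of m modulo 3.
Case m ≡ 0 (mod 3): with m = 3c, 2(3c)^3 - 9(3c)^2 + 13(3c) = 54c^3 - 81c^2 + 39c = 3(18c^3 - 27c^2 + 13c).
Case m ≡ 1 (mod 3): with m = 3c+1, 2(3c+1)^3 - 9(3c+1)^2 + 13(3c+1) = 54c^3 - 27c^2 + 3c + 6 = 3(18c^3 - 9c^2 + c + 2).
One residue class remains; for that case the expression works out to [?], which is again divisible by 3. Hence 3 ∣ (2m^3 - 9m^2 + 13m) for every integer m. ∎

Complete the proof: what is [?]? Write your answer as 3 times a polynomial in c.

3(18c^3 + 9c^2 + c + 2)

The residues treated are {0, 1}, so the missing case is m ≡ 2 (mod 3); write m = 3c+2.
Then 2(3c+2)^3 - 9(3c+2)^2 + 13(3c+2) = 54c^3 + 27c^2 + 3c + 6 = 3(18c^3 + 9c^2 + c + 2).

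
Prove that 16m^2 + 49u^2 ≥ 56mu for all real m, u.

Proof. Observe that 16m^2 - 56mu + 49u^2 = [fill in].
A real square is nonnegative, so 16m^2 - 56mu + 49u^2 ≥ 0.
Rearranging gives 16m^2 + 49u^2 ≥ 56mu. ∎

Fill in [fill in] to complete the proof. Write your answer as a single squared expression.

(4m - 7u)^2

16m^2 - 56mu + 49u^2 is a perfect-square trinomial: the outer terms are (4m)^2 and (7u)^2, and the cross term is -2·4m·7u.
So 16m^2 - 56mu + 49u^2 = (4m - 7u)^2 ≥ 0.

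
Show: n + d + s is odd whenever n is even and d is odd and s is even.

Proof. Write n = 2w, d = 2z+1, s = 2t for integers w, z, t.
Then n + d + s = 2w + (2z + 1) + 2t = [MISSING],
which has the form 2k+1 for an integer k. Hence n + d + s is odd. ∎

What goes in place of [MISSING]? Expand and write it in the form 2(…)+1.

Expanding: 2w + (2z + 1) + 2t = 2t + 2w + 2z + 1.
Every term except the constant is even, so this is 2(t + w + z) + 1,
and t + w + z ∈ ℤ gives the required form.

2(t + w + z) + 1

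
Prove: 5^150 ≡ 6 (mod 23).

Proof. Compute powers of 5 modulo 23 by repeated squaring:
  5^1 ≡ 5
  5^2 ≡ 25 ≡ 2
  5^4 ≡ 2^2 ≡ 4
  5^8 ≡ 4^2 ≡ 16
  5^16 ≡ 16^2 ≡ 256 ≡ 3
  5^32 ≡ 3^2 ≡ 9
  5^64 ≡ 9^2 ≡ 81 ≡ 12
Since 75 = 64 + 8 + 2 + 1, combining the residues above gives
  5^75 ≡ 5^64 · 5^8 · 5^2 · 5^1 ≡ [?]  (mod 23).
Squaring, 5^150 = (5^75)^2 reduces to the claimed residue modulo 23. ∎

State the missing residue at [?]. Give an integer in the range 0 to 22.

11

5^64 · 5^8 · 5^2 · 5^1 ≡ 12 · 16 · 2 · 5 = 1920.
1920 mod 23 = 11, so 5^75 ≡ 11 (mod 23).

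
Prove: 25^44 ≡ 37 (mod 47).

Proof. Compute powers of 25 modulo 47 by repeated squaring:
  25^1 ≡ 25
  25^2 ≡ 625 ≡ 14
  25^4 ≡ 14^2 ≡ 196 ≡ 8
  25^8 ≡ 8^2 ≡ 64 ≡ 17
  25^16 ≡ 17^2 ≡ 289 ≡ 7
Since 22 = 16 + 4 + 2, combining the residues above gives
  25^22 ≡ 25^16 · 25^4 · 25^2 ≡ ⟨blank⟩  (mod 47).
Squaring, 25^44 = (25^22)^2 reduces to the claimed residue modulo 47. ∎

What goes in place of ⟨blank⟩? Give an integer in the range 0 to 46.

25^16 · 25^4 · 25^2 ≡ 7 · 8 · 14 = 784.
784 mod 47 = 32, so 25^22 ≡ 32 (mod 47).

32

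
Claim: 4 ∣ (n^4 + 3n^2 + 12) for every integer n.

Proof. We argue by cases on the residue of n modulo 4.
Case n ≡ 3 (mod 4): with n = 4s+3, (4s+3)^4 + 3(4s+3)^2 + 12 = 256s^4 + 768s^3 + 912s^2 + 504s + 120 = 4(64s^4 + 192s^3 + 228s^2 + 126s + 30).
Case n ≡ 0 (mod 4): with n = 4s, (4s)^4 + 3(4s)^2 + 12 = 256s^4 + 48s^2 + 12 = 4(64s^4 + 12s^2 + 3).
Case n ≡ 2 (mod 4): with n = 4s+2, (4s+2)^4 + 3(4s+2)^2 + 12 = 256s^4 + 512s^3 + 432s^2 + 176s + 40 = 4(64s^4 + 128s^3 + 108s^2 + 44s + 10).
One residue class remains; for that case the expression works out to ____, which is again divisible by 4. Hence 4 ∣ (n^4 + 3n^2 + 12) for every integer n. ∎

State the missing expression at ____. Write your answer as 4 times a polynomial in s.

4(64s^4 + 64s^3 + 36s^2 + 10s + 4)

The residues treated are {3, 0, 2}, so the missing case is n ≡ 1 (mod 4); write n = 4s+1.
Then (4s+1)^4 + 3(4s+1)^2 + 12 = 256s^4 + 256s^3 + 144s^2 + 40s + 16 = 4(64s^4 + 64s^3 + 36s^2 + 10s + 4).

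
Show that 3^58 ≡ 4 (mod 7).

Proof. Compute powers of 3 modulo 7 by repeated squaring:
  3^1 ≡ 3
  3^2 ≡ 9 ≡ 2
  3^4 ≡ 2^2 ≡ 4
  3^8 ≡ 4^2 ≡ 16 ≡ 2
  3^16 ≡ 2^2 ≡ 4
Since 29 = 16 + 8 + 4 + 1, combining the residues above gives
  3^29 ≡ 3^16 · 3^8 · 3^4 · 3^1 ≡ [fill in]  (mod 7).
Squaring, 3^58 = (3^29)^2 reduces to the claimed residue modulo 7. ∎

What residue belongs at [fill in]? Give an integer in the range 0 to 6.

5

3^16 · 3^8 · 3^4 · 3^1 ≡ 4 · 2 · 4 · 3 = 96.
96 mod 7 = 5, so 3^29 ≡ 5 (mod 7).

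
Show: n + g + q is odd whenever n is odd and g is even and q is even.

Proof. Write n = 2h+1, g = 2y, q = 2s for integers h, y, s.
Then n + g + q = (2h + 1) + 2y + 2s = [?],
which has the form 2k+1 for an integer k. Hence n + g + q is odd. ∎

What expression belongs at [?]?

(2h + 1) + 2y + 2s = 2h + 2s + 2y + 1
= 2(h + s + y) + 1.
Since h + s + y is an integer, the sum is of the form 2k+1 for an integer k.

2(h + s + y) + 1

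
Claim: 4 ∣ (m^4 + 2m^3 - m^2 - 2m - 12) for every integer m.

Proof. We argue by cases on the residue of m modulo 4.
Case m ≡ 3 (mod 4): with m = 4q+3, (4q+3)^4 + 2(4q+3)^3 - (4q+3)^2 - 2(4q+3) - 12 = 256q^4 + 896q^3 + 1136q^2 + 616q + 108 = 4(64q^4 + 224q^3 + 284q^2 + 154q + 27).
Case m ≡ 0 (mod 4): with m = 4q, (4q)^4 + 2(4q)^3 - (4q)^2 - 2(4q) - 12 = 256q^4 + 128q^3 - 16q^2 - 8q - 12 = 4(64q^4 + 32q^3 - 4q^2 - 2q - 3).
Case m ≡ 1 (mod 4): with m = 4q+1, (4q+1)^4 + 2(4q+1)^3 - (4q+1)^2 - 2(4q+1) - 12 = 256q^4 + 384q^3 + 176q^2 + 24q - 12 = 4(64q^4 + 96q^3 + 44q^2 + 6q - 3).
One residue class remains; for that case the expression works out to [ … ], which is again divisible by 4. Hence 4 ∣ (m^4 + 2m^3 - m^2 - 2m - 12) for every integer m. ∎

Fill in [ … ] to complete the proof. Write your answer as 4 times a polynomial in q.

The residues treated are {3, 0, 1}, so the missing case is m ≡ 2 (mod 4); write m = 4q+2.
Then (4q+2)^4 + 2(4q+2)^3 - (4q+2)^2 - 2(4q+2) - 12 = 256q^4 + 640q^3 + 560q^2 + 200q + 12 = 4(64q^4 + 160q^3 + 140q^2 + 50q + 3).

4(64q^4 + 160q^3 + 140q^2 + 50q + 3)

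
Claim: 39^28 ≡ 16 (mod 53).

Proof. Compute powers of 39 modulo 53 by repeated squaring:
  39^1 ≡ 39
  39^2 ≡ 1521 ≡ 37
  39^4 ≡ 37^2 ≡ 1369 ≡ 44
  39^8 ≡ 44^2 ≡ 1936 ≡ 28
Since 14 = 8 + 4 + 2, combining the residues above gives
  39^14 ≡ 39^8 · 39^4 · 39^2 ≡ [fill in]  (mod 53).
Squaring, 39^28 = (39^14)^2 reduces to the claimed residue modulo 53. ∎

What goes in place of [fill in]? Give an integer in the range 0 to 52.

Multiply the listed residues: 28 · 44 · 37 = 1232 → 45584.
Reducing modulo 53: 45584 = 860·53 + 4, so 39^14 ≡ 4.

4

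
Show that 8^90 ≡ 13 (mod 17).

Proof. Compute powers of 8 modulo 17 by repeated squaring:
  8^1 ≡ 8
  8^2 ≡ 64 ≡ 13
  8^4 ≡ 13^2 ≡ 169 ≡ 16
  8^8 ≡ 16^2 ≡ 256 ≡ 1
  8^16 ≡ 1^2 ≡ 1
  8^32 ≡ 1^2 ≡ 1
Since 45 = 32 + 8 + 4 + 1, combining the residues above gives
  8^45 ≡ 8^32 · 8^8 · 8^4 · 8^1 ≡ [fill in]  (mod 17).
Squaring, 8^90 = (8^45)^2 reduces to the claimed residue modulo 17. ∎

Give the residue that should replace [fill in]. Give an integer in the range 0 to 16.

9

8^32 · 8^8 · 8^4 · 8^1 ≡ 1 · 1 · 16 · 8 = 128.
128 mod 17 = 9, so 8^45 ≡ 9 (mod 17).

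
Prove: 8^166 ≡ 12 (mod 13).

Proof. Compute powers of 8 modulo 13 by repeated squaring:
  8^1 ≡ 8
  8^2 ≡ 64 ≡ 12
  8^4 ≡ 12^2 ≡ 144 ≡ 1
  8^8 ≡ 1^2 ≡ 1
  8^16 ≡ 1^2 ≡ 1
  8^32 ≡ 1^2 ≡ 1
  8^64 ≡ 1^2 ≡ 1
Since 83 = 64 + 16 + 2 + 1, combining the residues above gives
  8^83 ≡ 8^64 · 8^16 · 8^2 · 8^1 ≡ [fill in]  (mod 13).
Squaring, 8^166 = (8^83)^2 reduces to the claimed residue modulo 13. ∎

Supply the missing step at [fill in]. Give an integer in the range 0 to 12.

5

Multiply the listed residues: 1 · 1 · 12 · 8 = 1 → 12 → 96.
Reducing modulo 13: 96 = 7·13 + 5, so 8^83 ≡ 5.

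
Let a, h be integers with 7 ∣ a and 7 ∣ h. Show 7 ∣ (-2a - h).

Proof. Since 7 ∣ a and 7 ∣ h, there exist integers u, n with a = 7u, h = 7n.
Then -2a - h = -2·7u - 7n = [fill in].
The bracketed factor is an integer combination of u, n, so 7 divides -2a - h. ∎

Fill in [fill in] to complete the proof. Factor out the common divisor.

Each term has a factor of 7: -2·7u - 7n = 7·(-n - 2u).
Since -n - 2u is an integer, 7 ∣ (-2a - h).

7(-n - 2u)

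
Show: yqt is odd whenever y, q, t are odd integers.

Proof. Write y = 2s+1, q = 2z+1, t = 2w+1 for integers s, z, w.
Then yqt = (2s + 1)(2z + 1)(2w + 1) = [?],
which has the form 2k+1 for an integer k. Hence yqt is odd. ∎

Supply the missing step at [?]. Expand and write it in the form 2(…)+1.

Expanding: (2s + 1)(2z + 1)(2w + 1) = 8swz + 4sw + 4sz + 2s + 4wz + 2w + 2z + 1.
Every term except the constant is even, so this is 2(4swz + 2sw + 2sz + s + 2wz + w + z) + 1,
and 4swz + 2sw + 2sz + s + 2wz + w + z ∈ ℤ gives the required form.

2(4swz + 2sw + 2sz + s + 2wz + w + z) + 1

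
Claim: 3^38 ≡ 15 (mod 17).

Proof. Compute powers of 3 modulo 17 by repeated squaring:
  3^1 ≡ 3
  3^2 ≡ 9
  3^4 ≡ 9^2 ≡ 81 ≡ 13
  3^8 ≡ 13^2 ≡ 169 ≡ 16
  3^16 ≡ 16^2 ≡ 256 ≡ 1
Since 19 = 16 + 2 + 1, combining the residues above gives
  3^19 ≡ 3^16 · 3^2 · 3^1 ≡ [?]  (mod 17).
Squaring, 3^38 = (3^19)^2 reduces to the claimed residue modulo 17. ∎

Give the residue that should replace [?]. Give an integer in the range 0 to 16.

10

Multiply the listed residues: 1 · 9 · 3 = 9 → 27.
Reducing modulo 17: 27 = 1·17 + 10, so 3^19 ≡ 10.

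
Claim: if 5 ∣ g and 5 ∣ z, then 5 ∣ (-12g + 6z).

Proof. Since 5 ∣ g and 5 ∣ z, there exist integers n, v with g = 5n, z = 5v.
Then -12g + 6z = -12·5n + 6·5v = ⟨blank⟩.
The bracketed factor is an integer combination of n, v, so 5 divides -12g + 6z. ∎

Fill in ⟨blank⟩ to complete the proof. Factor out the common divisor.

5(-12n + 6v)

Each term has a factor of 5: -12·5n + 6·5v = 5·(-12n + 6v).
Since -12n + 6v is an integer, 5 ∣ (-12g + 6z).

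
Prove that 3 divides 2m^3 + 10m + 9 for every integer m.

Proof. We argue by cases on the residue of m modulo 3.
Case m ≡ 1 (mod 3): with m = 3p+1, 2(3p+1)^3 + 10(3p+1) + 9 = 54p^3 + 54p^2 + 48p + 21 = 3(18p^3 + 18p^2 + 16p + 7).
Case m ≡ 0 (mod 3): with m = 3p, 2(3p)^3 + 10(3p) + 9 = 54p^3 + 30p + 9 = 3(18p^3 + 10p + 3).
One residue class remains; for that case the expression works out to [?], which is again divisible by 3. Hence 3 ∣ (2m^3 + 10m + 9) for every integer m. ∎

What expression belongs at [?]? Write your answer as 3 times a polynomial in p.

The residues treated are {1, 0}, so the missing case is m ≡ 2 (mod 3); write m = 3p+2.
Then 2(3p+2)^3 + 10(3p+2) + 9 = 54p^3 + 108p^2 + 102p + 45 = 3(18p^3 + 36p^2 + 34p + 15).

3(18p^3 + 36p^2 + 34p + 15)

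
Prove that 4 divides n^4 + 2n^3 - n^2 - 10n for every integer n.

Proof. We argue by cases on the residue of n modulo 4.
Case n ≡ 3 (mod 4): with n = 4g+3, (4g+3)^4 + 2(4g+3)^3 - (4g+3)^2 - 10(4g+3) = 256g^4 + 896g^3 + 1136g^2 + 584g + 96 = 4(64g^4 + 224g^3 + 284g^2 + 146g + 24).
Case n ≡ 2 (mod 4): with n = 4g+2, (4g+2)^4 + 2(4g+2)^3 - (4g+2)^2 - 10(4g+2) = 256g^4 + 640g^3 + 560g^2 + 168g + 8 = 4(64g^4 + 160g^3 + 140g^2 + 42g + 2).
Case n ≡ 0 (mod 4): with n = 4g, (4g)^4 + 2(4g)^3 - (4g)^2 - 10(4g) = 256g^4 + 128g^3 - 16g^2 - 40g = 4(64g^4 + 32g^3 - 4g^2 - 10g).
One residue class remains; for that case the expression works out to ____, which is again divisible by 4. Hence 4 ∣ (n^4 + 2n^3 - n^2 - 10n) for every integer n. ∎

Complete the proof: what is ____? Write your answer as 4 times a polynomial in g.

4(64g^4 + 96g^3 + 44g^2 - 2g - 2)

The residues treated are {3, 2, 0}, so the missing case is n ≡ 1 (mod 4); write n = 4g+1.
Then (4g+1)^4 + 2(4g+1)^3 - (4g+1)^2 - 10(4g+1) = 256g^4 + 384g^3 + 176g^2 - 8g - 8 = 4(64g^4 + 96g^3 + 44g^2 - 2g - 2).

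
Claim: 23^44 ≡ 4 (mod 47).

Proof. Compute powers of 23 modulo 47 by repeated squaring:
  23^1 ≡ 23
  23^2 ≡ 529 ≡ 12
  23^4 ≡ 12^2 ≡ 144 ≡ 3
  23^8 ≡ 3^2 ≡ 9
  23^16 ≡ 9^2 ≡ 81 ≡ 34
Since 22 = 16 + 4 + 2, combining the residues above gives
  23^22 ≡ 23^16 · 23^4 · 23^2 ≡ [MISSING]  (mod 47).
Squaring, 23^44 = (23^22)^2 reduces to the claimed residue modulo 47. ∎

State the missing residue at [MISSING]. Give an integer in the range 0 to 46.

2

23^16 · 23^4 · 23^2 ≡ 34 · 3 · 12 = 1224.
1224 mod 47 = 2, so 23^22 ≡ 2 (mod 47).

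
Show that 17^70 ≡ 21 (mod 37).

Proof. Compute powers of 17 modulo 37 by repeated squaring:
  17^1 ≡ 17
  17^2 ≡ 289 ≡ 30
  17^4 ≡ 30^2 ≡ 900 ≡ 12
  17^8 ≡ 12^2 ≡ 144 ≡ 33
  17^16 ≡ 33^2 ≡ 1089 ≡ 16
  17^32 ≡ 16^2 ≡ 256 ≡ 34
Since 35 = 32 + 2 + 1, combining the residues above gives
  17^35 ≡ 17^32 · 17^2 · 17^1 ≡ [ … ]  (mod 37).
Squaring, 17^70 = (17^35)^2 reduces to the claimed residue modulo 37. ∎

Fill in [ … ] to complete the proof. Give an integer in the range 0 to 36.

24

Multiply the listed residues: 34 · 30 · 17 = 1020 → 17340.
Reducing modulo 37: 17340 = 468·37 + 24, so 17^35 ≡ 24.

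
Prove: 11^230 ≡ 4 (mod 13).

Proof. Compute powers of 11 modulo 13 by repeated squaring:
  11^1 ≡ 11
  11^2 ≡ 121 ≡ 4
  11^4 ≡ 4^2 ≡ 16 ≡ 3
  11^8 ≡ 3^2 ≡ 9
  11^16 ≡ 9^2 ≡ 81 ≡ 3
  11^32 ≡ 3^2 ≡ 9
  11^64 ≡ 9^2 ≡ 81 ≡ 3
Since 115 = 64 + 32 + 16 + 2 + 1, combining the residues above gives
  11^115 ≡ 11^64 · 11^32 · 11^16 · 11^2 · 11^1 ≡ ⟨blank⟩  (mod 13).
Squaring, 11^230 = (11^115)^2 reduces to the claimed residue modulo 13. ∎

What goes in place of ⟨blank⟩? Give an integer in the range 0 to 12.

2

11^64 · 11^32 · 11^16 · 11^2 · 11^1 ≡ 3 · 9 · 3 · 4 · 11 = 3564.
3564 mod 13 = 2, so 11^115 ≡ 2 (mod 13).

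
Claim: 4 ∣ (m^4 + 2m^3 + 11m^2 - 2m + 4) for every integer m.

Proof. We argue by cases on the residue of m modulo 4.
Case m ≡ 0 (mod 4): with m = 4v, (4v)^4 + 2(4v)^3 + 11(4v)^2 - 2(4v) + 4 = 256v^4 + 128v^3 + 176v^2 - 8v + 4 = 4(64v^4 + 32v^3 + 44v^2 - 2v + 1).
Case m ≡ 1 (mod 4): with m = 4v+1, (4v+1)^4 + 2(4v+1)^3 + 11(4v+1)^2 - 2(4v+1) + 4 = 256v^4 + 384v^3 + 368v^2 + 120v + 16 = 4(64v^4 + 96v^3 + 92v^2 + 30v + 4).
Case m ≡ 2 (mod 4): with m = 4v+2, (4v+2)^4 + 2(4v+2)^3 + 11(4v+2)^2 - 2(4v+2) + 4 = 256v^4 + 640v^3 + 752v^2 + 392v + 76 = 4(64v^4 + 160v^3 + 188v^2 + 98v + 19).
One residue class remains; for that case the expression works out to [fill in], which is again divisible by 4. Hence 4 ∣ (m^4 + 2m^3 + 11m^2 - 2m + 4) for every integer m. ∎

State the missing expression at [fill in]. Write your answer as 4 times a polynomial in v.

4(64v^4 + 224v^3 + 332v^2 + 226v + 58)

The residues treated are {0, 1, 2}, so the missing case is m ≡ 3 (mod 4); write m = 4v+3.
Then (4v+3)^4 + 2(4v+3)^3 + 11(4v+3)^2 - 2(4v+3) + 4 = 256v^4 + 896v^3 + 1328v^2 + 904v + 232 = 4(64v^4 + 224v^3 + 332v^2 + 226v + 58).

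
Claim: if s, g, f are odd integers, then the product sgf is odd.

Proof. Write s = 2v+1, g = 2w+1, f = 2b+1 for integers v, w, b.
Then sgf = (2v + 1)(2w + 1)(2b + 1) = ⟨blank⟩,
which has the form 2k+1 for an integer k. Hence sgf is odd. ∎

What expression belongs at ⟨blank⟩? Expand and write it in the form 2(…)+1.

(2v + 1)(2w + 1)(2b + 1) = 8bvw + 4bv + 4bw + 2b + 4vw + 2v + 2w + 1
= 2(4bvw + 2bv + 2bw + b + 2vw + v + w) + 1.
Since 4bvw + 2bv + 2bw + b + 2vw + v + w is an integer, the product is of the form 2k+1 for an integer k.

2(4bvw + 2bv + 2bw + b + 2vw + v + w) + 1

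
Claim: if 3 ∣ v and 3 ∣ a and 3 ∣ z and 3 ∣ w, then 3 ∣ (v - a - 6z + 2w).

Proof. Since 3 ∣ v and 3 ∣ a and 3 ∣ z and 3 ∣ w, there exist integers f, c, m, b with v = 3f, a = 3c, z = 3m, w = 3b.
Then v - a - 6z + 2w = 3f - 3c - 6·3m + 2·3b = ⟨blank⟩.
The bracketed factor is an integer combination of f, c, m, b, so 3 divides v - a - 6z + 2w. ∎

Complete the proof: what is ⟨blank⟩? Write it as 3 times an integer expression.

Each term has a factor of 3: 3f - 3c - 6·3m + 2·3b = 3·(2b - c + f - 6m).
Since 2b - c + f - 6m is an integer, 3 ∣ (v - a - 6z + 2w).

3(2b - c + f - 6m)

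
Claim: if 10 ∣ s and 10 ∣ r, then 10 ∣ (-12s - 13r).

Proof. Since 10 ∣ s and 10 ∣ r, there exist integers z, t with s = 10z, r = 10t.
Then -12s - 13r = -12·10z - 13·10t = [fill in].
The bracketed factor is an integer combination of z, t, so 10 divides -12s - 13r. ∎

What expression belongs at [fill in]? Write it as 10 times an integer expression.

Each term has a factor of 10: -12·10z - 13·10t = 10·(-13t - 12z).
Since -13t - 12z is an integer, 10 ∣ (-12s - 13r).

10(-13t - 12z)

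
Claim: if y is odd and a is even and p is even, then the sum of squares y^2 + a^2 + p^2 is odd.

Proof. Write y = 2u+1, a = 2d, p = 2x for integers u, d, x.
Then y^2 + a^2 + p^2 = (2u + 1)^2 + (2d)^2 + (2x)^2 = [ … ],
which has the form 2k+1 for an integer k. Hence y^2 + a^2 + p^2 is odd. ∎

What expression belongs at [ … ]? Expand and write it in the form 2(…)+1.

2(2d^2 + 2u^2 + 2u + 2x^2) + 1

(2u + 1)^2 + (2d)^2 + (2x)^2 = 4d^2 + 4u^2 + 4u + 4x^2 + 1
= 2(2d^2 + 2u^2 + 2u + 2x^2) + 1.
Since 2d^2 + 2u^2 + 2u + 2x^2 is an integer, the sum of squares is of the form 2k+1 for an integer k.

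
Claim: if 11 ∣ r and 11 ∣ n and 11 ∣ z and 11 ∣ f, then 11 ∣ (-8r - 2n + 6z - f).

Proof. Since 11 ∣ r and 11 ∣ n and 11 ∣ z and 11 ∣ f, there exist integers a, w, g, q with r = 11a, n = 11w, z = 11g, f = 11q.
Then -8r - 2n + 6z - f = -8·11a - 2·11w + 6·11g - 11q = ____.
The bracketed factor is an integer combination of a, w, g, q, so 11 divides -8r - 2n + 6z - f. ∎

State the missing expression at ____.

Pull the common 11 out of every term: -8·11a - 2·11w + 6·11g - 11q = 11(-8a + 6g - q - 2w).
-8a + 6g - q - 2w is an integer, which exhibits the divisibility.

11(-8a + 6g - q - 2w)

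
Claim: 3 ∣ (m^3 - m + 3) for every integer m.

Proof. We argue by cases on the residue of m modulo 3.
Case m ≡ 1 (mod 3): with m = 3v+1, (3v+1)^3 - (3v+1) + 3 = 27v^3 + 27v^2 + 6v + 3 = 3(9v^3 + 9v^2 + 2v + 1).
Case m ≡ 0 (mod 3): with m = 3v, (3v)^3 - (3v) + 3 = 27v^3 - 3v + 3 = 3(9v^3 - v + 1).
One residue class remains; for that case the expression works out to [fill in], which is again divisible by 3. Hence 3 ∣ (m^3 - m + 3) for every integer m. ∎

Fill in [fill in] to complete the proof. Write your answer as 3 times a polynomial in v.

Only m ≡ 2 (mod 3) is unaccounted for. Put m = 3v+2:
(3v+2)^3 - (3v+2) + 3 expands to 27v^3 + 54v^2 + 33v + 9,
and factoring out 3 leaves 3(9v^3 + 18v^2 + 11v + 3).

3(9v^3 + 18v^2 + 11v + 3)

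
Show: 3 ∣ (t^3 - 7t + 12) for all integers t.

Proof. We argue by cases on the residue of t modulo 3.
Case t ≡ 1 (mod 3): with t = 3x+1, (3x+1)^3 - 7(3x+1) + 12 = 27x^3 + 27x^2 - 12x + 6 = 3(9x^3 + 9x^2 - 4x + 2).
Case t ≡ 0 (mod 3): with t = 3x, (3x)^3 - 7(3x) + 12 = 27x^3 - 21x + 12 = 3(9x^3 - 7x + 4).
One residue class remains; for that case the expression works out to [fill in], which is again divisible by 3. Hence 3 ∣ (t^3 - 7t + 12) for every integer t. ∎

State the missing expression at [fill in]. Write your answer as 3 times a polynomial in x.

The residues treated are {1, 0}, so the missing case is t ≡ 2 (mod 3); write t = 3x+2.
Then (3x+2)^3 - 7(3x+2) + 12 = 27x^3 + 54x^2 + 15x + 6 = 3(9x^3 + 18x^2 + 5x + 2).

3(9x^3 + 18x^2 + 5x + 2)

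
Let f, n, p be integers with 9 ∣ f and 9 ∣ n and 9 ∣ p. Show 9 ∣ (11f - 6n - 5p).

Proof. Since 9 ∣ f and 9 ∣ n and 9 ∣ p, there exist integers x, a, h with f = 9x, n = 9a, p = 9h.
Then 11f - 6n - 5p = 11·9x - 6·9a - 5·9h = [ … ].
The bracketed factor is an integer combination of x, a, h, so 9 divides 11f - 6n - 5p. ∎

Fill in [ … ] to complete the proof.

9(-6a - 5h + 11x)

Each term has a factor of 9: 11·9x - 6·9a - 5·9h = 9·(-6a - 5h + 11x).
Since -6a - 5h + 11x is an integer, 9 ∣ (11f - 6n - 5p).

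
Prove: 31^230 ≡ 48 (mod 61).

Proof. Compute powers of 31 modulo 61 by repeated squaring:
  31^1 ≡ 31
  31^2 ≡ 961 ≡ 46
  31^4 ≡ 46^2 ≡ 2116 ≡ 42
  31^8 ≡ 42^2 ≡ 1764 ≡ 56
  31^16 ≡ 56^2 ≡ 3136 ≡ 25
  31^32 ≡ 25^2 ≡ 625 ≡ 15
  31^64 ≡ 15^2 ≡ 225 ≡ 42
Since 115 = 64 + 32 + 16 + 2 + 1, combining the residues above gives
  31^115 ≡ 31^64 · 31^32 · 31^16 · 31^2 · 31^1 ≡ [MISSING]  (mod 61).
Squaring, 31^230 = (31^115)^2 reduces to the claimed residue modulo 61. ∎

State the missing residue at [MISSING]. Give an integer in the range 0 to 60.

Multiply the listed residues: 42 · 15 · 25 · 46 · 31 = 630 → 15750 → 724500 → 22459500.
Reducing modulo 61: 22459500 = 368188·61 + 32, so 31^115 ≡ 32.

32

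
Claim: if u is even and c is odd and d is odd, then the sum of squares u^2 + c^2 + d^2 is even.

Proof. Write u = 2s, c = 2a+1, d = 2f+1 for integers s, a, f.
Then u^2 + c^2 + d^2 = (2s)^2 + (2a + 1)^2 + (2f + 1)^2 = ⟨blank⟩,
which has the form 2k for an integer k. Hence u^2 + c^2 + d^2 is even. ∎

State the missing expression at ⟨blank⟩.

(2s)^2 + (2a + 1)^2 + (2f + 1)^2 = 4a^2 + 4a + 4f^2 + 4f + 4s^2 + 2
= 2(2a^2 + 2a + 2f^2 + 2f + 2s^2 + 1).
Since 2a^2 + 2a + 2f^2 + 2f + 2s^2 + 1 is an integer, the sum of squares is of the form 2k for an integer k.

2(2a^2 + 2a + 2f^2 + 2f + 2s^2 + 1)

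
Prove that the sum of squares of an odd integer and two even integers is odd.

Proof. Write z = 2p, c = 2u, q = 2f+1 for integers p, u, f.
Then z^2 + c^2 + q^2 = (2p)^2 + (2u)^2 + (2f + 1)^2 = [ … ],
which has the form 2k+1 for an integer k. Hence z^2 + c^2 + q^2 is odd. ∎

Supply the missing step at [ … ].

Expanding: (2p)^2 + (2u)^2 + (2f + 1)^2 = 4f^2 + 4f + 4p^2 + 4u^2 + 1.
Every term except the constant is even, so this is 2(2f^2 + 2f + 2p^2 + 2u^2) + 1,
and 2f^2 + 2f + 2p^2 + 2u^2 ∈ ℤ gives the required form.

2(2f^2 + 2f + 2p^2 + 2u^2) + 1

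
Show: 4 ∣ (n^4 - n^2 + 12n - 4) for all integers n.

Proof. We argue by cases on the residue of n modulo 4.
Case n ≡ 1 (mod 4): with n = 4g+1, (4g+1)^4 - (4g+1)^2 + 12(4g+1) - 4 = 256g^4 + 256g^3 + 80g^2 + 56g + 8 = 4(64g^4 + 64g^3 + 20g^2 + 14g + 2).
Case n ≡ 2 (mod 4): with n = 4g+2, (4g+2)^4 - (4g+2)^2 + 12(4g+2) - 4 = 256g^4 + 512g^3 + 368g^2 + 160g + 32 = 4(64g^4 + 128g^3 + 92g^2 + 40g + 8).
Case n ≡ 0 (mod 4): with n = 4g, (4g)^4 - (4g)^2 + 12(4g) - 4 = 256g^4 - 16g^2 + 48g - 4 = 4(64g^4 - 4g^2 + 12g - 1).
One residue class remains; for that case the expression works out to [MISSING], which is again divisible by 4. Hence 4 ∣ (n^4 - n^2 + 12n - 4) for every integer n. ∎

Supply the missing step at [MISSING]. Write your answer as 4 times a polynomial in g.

4(64g^4 + 192g^3 + 212g^2 + 114g + 26)

The residues treated are {1, 2, 0}, so the missing case is n ≡ 3 (mod 4); write n = 4g+3.
Then (4g+3)^4 - (4g+3)^2 + 12(4g+3) - 4 = 256g^4 + 768g^3 + 848g^2 + 456g + 104 = 4(64g^4 + 192g^3 + 212g^2 + 114g + 26).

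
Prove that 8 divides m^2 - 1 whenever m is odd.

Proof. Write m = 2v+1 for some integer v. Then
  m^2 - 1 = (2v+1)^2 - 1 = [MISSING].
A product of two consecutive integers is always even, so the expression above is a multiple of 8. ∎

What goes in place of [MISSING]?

(2v+1)^2 - 1 = 4v^2 + 4v + 1 - 1 = 4v^2 + 4v = 4v(v+1).
Since v and v+1 are consecutive, v(v+1) is even, and 4·(even) is a multiple of 8.

4v(v + 1)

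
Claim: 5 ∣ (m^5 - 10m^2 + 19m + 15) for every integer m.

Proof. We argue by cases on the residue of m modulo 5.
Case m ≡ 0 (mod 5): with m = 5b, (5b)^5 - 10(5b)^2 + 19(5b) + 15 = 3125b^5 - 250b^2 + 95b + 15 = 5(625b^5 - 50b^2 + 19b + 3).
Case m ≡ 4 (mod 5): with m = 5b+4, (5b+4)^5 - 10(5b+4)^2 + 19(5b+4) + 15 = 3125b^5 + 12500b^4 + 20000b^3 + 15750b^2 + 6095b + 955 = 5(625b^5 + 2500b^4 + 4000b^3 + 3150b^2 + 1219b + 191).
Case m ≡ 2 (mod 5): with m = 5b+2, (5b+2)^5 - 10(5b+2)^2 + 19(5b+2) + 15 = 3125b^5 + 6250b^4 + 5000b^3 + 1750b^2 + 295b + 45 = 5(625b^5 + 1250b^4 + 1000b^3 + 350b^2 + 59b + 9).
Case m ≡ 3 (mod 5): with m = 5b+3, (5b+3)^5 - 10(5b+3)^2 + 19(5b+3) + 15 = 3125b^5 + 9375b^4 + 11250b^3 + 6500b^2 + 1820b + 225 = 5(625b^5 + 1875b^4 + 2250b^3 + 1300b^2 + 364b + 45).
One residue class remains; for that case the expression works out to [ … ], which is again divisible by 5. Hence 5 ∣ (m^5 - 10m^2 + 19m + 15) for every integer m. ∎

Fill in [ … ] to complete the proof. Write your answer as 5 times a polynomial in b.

Only m ≡ 1 (mod 5) is unaccounted for. Put m = 5b+1:
(5b+1)^5 - 10(5b+1)^2 + 19(5b+1) + 15 expands to 3125b^5 + 3125b^4 + 1250b^3 + 20b + 25,
and factoring out 5 leaves 5(625b^5 + 625b^4 + 250b^3 + 4b + 5).

5(625b^5 + 625b^4 + 250b^3 + 4b + 5)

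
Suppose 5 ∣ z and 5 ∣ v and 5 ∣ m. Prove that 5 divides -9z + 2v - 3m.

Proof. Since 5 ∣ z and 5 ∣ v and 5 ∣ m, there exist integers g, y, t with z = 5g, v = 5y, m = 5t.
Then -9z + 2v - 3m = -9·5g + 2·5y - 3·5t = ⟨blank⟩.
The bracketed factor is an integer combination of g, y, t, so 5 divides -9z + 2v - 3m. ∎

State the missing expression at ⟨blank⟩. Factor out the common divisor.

Each term has a factor of 5: -9·5g + 2·5y - 3·5t = 5·(-9g - 3t + 2y).
Since -9g - 3t + 2y is an integer, 5 ∣ (-9z + 2v - 3m).

5(-9g - 3t + 2y)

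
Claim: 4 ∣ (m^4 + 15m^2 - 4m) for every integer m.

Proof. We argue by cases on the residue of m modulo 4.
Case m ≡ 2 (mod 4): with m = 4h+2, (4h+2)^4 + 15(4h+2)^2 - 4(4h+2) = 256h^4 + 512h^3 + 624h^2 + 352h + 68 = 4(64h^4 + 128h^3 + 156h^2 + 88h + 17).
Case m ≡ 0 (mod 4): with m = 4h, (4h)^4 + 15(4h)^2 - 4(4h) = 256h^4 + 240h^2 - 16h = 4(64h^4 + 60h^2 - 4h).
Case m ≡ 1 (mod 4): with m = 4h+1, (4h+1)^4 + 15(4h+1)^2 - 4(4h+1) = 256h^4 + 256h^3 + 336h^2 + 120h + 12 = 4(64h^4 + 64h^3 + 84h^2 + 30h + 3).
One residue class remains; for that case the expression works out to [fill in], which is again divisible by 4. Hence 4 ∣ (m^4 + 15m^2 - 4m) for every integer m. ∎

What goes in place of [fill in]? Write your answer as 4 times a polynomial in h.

4(64h^4 + 192h^3 + 276h^2 + 194h + 51)

The residues treated are {2, 0, 1}, so the missing case is m ≡ 3 (mod 4); write m = 4h+3.
Then (4h+3)^4 + 15(4h+3)^2 - 4(4h+3) = 256h^4 + 768h^3 + 1104h^2 + 776h + 204 = 4(64h^4 + 192h^3 + 276h^2 + 194h + 51).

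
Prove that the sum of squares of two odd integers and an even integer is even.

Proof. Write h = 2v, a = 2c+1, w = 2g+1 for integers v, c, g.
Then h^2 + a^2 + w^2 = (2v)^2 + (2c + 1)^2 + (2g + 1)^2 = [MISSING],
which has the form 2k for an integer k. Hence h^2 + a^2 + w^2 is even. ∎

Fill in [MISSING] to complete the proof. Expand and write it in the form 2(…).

2(2c^2 + 2c + 2g^2 + 2g + 2v^2 + 1)

Expanding: (2v)^2 + (2c + 1)^2 + (2g + 1)^2 = 4c^2 + 4c + 4g^2 + 4g + 4v^2 + 2.
Every term is even; pulling out the factor of 2 gives 2(2c^2 + 2c + 2g^2 + 2g + 2v^2 + 1).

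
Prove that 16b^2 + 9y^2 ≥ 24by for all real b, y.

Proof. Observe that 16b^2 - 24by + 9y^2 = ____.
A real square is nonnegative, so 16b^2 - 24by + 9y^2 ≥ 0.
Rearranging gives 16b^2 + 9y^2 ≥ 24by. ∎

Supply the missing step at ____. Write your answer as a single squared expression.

The leading and trailing coefficients are 4^2 and 3^2, and 24 = 2·4·3, so the trinomial is (4b - 3y)^2.
Hence 16b^2 - 24by + 9y^2 ≥ 0.

(4b - 3y)^2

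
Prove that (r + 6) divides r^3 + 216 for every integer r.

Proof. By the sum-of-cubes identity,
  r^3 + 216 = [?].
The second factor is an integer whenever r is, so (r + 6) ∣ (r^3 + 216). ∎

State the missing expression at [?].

Polynomial division of r^3 + 216 by r + 6 leaves remainder 0 and quotient r^2 - 6r + 36.
Hence r^3 + 216 = (r + 6)(r^2 - 6r + 36).

(r + 6)(r^2 - 6r + 36)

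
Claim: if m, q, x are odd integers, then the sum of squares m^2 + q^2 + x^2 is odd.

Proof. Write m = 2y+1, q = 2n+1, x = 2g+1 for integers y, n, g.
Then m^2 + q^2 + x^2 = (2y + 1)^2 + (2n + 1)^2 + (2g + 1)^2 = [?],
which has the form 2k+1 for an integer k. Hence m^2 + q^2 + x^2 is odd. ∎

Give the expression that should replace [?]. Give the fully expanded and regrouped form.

(2y + 1)^2 + (2n + 1)^2 + (2g + 1)^2 = 4g^2 + 4g + 4n^2 + 4n + 4y^2 + 4y + 3
= 2(2g^2 + 2g + 2n^2 + 2n + 2y^2 + 2y + 1) + 1.
Since 2g^2 + 2g + 2n^2 + 2n + 2y^2 + 2y + 1 is an integer, the sum of squares is of the form 2k+1 for an integer k.

2(2g^2 + 2g + 2n^2 + 2n + 2y^2 + 2y + 1) + 1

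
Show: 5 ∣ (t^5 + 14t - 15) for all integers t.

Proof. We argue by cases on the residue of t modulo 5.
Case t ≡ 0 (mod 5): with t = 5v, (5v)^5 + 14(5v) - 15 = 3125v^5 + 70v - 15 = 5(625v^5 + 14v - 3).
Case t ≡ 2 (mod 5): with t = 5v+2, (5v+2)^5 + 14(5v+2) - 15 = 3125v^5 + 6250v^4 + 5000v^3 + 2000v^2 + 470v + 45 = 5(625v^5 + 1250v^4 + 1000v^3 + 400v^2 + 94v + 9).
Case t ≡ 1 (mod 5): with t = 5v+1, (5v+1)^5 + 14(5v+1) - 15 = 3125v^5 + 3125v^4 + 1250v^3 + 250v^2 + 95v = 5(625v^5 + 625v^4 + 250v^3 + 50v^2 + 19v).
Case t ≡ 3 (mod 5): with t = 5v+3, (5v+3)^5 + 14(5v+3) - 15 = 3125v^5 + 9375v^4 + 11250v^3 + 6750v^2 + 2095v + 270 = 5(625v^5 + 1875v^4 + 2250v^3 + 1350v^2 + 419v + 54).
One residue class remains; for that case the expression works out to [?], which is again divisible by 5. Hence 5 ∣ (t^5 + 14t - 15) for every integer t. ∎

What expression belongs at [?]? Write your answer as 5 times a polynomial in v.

5(625v^5 + 2500v^4 + 4000v^3 + 3200v^2 + 1294v + 213)

Only t ≡ 4 (mod 5) is unaccounted for. Put t = 5v+4:
(5v+4)^5 + 14(5v+4) - 15 expands to 3125v^5 + 12500v^4 + 20000v^3 + 16000v^2 + 6470v + 1065,
and factoring out 5 leaves 5(625v^5 + 2500v^4 + 4000v^3 + 3200v^2 + 1294v + 213).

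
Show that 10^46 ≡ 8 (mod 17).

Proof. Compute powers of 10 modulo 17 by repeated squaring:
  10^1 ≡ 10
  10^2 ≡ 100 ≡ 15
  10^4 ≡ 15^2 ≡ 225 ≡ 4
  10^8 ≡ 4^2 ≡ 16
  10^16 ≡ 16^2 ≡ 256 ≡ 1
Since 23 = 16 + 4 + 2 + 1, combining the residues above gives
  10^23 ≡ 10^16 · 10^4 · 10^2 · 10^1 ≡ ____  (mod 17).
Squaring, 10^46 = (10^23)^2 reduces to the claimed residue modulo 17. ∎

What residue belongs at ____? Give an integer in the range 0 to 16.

10^16 · 10^4 · 10^2 · 10^1 ≡ 1 · 4 · 15 · 10 = 600.
600 mod 17 = 5, so 10^23 ≡ 5 (mod 17).

5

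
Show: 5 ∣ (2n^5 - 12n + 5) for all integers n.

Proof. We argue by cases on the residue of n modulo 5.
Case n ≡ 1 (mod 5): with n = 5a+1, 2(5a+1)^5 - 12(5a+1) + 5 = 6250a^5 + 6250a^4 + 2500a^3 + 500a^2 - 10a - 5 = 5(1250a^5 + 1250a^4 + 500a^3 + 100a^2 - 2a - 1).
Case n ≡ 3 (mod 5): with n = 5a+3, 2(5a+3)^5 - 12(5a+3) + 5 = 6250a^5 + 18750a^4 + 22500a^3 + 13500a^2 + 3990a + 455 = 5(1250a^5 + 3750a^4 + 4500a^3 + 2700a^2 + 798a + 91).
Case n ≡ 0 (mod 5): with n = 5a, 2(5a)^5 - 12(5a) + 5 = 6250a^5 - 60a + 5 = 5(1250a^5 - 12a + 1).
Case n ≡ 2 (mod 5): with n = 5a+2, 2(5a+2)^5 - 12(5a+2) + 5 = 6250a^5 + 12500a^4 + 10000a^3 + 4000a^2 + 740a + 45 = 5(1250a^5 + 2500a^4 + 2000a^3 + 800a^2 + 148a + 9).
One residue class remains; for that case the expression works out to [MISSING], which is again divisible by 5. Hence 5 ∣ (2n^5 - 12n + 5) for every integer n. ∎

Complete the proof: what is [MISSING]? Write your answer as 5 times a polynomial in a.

The residues treated are {1, 3, 0, 2}, so the missing case is n ≡ 4 (mod 5); write n = 5a+4.
Then 2(5a+4)^5 - 12(5a+4) + 5 = 6250a^5 + 25000a^4 + 40000a^3 + 32000a^2 + 12740a + 2005 = 5(1250a^5 + 5000a^4 + 8000a^3 + 6400a^2 + 2548a + 401).

5(1250a^5 + 5000a^4 + 8000a^3 + 6400a^2 + 2548a + 401)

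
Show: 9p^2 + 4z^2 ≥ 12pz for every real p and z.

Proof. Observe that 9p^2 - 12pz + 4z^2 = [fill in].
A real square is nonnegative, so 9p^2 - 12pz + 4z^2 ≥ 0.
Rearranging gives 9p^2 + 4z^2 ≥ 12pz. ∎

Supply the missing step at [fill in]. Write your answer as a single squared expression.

9p^2 - 12pz + 4z^2 is a perfect-square trinomial: the outer terms are (3p)^2 and (2z)^2, and the cross term is -2·3p·2z.
So 9p^2 - 12pz + 4z^2 = (3p - 2z)^2 ≥ 0.

(3p - 2z)^2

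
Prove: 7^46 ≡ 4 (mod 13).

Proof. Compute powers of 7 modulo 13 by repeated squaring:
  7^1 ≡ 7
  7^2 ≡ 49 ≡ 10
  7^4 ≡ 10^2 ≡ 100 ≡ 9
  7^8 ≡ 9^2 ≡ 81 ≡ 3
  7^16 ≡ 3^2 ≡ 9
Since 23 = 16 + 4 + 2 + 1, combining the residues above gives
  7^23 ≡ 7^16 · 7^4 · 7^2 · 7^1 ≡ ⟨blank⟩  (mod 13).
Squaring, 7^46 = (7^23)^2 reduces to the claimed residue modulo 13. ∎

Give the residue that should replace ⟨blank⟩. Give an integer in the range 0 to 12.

2

7^16 · 7^4 · 7^2 · 7^1 ≡ 9 · 9 · 10 · 7 = 5670.
5670 mod 13 = 2, so 7^23 ≡ 2 (mod 13).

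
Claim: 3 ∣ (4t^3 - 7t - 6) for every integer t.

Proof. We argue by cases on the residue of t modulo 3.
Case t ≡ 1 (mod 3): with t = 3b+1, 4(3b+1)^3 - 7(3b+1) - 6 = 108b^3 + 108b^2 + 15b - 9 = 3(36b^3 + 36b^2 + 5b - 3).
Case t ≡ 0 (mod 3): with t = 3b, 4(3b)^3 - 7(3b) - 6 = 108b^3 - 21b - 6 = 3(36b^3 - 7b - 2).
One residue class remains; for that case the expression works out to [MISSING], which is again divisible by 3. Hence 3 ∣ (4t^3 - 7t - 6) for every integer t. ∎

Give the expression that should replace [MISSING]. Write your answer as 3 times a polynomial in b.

The residues treated are {1, 0}, so the missing case is t ≡ 2 (mod 3); write t = 3b+2.
Then 4(3b+2)^3 - 7(3b+2) - 6 = 108b^3 + 216b^2 + 123b + 12 = 3(36b^3 + 72b^2 + 41b + 4).

3(36b^3 + 72b^2 + 41b + 4)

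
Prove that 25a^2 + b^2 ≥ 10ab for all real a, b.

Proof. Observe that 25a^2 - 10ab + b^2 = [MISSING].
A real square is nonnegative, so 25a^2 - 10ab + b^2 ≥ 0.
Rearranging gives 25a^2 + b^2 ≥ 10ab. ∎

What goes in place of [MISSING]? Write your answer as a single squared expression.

(5a - b)^2

25a^2 - 10ab + b^2 is a perfect-square trinomial: the outer terms are (5a)^2 and (b)^2, and the cross term is -2·5a·b.
So 25a^2 - 10ab + b^2 = (5a - b)^2 ≥ 0.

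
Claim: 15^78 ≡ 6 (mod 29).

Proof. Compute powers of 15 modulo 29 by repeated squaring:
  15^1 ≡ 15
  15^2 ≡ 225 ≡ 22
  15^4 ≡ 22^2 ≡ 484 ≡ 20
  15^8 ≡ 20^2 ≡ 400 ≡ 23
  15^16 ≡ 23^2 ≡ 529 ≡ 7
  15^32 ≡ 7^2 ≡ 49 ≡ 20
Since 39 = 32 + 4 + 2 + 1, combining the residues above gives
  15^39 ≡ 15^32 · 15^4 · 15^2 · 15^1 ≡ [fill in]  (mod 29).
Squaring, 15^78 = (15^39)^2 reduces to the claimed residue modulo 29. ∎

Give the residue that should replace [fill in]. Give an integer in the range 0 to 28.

Multiply the listed residues: 20 · 20 · 22 · 15 = 400 → 8800 → 132000.
Reducing modulo 29: 132000 = 4551·29 + 21, so 15^39 ≡ 21.

21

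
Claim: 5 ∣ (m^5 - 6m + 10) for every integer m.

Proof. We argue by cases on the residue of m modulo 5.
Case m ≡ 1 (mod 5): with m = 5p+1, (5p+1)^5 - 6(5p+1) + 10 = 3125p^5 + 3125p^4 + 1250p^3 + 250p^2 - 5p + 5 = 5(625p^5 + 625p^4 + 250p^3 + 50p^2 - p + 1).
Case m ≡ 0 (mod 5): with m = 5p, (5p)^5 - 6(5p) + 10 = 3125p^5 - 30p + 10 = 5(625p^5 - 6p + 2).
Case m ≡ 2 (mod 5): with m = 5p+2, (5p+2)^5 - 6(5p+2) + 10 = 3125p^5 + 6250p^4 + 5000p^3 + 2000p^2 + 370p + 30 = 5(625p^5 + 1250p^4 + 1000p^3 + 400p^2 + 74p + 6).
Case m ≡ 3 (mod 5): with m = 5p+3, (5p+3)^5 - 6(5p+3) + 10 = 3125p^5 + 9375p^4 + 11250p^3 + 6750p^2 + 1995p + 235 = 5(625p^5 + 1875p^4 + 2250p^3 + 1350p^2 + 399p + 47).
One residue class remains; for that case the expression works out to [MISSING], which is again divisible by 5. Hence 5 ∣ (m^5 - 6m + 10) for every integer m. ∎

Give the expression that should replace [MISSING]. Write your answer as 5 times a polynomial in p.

5(625p^5 + 2500p^4 + 4000p^3 + 3200p^2 + 1274p + 202)

Only m ≡ 4 (mod 5) is unaccounted for. Put m = 5p+4:
(5p+4)^5 - 6(5p+4) + 10 expands to 3125p^5 + 12500p^4 + 20000p^3 + 16000p^2 + 6370p + 1010,
and factoring out 5 leaves 5(625p^5 + 2500p^4 + 4000p^3 + 3200p^2 + 1274p + 202).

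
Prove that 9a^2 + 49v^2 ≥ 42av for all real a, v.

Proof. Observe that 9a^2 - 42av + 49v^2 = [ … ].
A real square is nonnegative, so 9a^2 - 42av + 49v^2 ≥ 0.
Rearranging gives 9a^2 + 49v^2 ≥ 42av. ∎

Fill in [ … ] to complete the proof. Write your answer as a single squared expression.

The leading and trailing coefficients are 3^2 and 7^2, and 42 = 2·3·7, so the trinomial is (3a - 7v)^2.
Hence 9a^2 - 42av + 49v^2 ≥ 0.

(3a - 7v)^2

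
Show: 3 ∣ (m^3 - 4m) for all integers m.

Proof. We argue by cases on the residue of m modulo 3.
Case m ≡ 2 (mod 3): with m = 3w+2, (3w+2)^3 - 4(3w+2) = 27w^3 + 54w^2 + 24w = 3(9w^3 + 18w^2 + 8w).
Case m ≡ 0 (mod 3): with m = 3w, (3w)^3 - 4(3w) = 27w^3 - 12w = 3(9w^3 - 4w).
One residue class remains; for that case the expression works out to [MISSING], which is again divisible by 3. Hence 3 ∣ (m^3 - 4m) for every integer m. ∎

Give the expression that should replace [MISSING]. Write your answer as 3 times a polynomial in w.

3(9w^3 + 9w^2 - w - 1)

The residues treated are {2, 0}, so the missing case is m ≡ 1 (mod 3); write m = 3w+1.
Then (3w+1)^3 - 4(3w+1) = 27w^3 + 27w^2 - 3w - 3 = 3(9w^3 + 9w^2 - w - 1).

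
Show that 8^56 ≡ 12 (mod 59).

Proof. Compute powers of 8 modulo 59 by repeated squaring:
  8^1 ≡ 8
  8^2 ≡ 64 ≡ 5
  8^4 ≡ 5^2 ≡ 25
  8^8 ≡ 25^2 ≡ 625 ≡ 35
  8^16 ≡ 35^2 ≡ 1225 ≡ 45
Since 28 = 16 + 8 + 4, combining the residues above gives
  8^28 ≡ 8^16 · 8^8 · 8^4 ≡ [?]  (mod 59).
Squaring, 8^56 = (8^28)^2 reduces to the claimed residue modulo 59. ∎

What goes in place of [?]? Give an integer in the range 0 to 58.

Multiply the listed residues: 45 · 35 · 25 = 1575 → 39375.
Reducing modulo 59: 39375 = 667·59 + 22, so 8^28 ≡ 22.

22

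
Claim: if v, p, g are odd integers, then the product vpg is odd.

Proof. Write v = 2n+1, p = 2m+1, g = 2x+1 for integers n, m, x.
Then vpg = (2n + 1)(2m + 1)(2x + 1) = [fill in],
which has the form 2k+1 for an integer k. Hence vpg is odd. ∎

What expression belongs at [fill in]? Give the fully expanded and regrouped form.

(2n + 1)(2m + 1)(2x + 1) = 8mnx + 4mn + 4mx + 2m + 4nx + 2n + 2x + 1
= 2(4mnx + 2mn + 2mx + m + 2nx + n + x) + 1.
Since 4mnx + 2mn + 2mx + m + 2nx + n + x is an integer, the product is of the form 2k+1 for an integer k.

2(4mnx + 2mn + 2mx + m + 2nx + n + x) + 1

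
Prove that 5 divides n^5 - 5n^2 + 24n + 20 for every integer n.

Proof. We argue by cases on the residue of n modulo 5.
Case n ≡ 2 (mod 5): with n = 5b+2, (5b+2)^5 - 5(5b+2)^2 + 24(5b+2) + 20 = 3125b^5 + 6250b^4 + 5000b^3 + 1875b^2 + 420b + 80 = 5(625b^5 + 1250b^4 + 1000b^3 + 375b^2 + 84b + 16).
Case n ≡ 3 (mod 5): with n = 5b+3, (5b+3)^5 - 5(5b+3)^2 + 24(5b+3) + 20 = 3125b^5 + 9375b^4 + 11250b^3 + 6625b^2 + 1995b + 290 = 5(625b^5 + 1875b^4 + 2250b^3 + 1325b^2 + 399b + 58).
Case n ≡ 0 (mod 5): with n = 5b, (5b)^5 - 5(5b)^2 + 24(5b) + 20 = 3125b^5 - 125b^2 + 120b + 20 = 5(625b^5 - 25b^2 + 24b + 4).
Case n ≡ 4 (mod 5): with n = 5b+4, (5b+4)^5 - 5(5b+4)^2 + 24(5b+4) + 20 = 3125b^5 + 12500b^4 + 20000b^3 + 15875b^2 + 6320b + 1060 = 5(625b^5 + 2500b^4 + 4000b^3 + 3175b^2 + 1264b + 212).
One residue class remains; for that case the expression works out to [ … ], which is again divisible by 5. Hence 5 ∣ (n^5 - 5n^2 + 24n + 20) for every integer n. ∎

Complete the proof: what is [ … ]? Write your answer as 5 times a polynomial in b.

5(625b^5 + 625b^4 + 250b^3 + 25b^2 + 19b + 8)

The residues treated are {2, 3, 0, 4}, so the missing case is n ≡ 1 (mod 5); write n = 5b+1.
Then (5b+1)^5 - 5(5b+1)^2 + 24(5b+1) + 20 = 3125b^5 + 3125b^4 + 1250b^3 + 125b^2 + 95b + 40 = 5(625b^5 + 625b^4 + 250b^3 + 25b^2 + 19b + 8).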